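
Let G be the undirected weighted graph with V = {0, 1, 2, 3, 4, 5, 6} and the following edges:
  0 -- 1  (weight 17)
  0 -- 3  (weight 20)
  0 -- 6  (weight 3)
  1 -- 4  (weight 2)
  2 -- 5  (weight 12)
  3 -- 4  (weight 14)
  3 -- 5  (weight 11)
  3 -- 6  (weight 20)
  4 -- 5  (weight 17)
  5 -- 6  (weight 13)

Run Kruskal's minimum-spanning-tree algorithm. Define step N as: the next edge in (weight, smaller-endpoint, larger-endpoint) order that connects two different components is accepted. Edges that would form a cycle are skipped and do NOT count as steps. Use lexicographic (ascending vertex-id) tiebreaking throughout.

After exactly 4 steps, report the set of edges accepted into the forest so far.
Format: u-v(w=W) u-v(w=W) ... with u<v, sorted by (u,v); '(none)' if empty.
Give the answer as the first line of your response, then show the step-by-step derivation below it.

0-6(w=3) 1-4(w=2) 2-5(w=12) 3-5(w=11)

step 1: add edge 1-4 (w=2); MST = {1-4(w=2)}
step 2: add edge 0-6 (w=3); MST = {0-6(w=3) 1-4(w=2)}
step 3: add edge 3-5 (w=11); MST = {0-6(w=3) 1-4(w=2) 3-5(w=11)}
step 4: add edge 2-5 (w=12); MST = {0-6(w=3) 1-4(w=2) 2-5(w=12) 3-5(w=11)}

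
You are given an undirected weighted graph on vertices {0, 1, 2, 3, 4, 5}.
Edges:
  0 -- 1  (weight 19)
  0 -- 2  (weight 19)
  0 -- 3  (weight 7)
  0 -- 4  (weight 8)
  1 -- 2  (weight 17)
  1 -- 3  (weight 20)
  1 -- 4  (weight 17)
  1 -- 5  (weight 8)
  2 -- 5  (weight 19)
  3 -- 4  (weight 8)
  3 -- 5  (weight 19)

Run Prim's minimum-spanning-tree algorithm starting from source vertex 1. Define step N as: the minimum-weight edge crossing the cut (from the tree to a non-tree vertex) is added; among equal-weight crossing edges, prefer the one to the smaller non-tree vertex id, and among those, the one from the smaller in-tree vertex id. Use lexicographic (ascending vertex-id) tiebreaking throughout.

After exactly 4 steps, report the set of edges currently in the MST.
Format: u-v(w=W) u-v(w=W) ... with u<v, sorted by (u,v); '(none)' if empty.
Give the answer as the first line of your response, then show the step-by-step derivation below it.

0-4(w=8) 1-2(w=17) 1-4(w=17) 1-5(w=8)

step 1: add edge 1-5 (w=8); MST = {1-5(w=8)}
step 2: add edge 1-2 (w=17); MST = {1-2(w=17) 1-5(w=8)}
step 3: add edge 1-4 (w=17); MST = {1-2(w=17) 1-4(w=17) 1-5(w=8)}
step 4: add edge 0-4 (w=8); MST = {0-4(w=8) 1-2(w=17) 1-4(w=17) 1-5(w=8)}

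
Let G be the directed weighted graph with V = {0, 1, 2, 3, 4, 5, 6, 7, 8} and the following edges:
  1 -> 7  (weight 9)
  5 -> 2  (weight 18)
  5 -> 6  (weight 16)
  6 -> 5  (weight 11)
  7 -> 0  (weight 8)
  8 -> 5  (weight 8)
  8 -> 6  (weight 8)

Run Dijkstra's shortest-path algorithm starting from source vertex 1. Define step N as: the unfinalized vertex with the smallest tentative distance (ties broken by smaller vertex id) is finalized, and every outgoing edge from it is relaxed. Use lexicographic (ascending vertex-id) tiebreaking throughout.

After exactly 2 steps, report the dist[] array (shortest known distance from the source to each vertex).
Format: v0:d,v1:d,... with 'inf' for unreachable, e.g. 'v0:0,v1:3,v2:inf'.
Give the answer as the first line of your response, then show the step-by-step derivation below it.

v0:17,v1:0,v2:inf,v3:inf,v4:inf,v5:inf,v6:inf,v7:9,v8:inf

step 1: dist = v0:inf,v1:0,v2:inf,v3:inf,v4:inf,v5:inf,v6:inf,v7:9,v8:inf
step 2: dist = v0:17,v1:0,v2:inf,v3:inf,v4:inf,v5:inf,v6:inf,v7:9,v8:inf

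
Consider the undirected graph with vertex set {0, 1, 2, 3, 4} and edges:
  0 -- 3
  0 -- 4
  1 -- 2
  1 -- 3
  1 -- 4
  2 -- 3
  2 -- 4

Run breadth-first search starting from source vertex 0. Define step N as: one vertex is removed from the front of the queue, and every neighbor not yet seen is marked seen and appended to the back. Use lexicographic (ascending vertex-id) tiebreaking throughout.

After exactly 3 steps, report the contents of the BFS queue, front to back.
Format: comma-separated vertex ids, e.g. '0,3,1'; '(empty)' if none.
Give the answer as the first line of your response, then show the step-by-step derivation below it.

1,2

step 1: dequeue 0; queue=[3,4]; order=0
step 2: dequeue 3; queue=[4,1,2]; order=0,3
step 3: dequeue 4; queue=[1,2]; order=0,3,4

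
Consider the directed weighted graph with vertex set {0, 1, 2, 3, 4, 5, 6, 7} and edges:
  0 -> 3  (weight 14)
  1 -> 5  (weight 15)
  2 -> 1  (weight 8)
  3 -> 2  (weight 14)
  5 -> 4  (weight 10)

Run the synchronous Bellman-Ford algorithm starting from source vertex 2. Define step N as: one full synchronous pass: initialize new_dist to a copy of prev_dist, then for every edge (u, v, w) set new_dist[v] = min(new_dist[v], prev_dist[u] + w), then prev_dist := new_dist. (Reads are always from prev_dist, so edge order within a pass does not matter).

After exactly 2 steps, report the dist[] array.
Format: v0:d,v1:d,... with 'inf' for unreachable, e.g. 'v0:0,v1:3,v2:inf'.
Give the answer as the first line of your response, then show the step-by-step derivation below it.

v0:inf,v1:8,v2:0,v3:inf,v4:inf,v5:23,v6:inf,v7:inf

step 1: dist = v0:inf,v1:8,v2:0,v3:inf,v4:inf,v5:inf,v6:inf,v7:inf
step 2: dist = v0:inf,v1:8,v2:0,v3:inf,v4:inf,v5:23,v6:inf,v7:inf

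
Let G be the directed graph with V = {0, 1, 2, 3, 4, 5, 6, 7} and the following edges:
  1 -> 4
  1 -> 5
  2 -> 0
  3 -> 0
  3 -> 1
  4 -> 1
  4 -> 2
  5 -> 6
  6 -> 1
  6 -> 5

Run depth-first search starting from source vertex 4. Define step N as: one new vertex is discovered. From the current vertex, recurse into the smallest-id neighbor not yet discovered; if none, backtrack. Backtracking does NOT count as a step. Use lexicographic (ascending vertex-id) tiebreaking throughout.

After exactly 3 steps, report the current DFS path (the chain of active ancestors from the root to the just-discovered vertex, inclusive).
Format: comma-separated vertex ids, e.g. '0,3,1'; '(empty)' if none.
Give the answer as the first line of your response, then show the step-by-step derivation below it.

4,1,5

step 1: discover 4; path=4; order=4
step 2: discover 1; path=4>1; order=4,1
step 3: discover 5; path=4>1>5; order=4,1,5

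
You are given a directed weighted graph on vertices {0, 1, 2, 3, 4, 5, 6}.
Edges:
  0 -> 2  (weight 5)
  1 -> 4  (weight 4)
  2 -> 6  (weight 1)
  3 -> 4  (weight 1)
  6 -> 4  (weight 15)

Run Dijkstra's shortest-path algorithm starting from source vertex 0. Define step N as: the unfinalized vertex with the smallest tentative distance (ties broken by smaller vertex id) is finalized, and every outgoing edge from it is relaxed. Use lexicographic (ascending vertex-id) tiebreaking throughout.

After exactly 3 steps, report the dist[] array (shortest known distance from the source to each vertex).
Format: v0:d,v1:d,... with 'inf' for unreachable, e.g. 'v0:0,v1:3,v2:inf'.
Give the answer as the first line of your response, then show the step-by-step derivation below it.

v0:0,v1:inf,v2:5,v3:inf,v4:21,v5:inf,v6:6

step 1: dist = v0:0,v1:inf,v2:5,v3:inf,v4:inf,v5:inf,v6:inf
step 2: dist = v0:0,v1:inf,v2:5,v3:inf,v4:inf,v5:inf,v6:6
step 3: dist = v0:0,v1:inf,v2:5,v3:inf,v4:21,v5:inf,v6:6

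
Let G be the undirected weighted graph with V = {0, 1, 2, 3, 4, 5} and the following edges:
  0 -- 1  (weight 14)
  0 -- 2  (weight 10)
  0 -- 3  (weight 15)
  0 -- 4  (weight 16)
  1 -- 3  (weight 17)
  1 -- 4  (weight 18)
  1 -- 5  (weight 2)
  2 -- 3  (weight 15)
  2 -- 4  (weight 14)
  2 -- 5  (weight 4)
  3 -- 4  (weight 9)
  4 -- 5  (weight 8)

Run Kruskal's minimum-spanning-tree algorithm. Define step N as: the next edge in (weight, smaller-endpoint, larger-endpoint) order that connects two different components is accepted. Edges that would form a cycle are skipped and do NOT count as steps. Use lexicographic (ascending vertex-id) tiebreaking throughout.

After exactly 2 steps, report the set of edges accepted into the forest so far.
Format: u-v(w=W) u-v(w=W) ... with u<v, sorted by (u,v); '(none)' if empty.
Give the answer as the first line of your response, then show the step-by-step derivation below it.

1-5(w=2) 2-5(w=4)

step 1: add edge 1-5 (w=2); MST = {1-5(w=2)}
step 2: add edge 2-5 (w=4); MST = {1-5(w=2) 2-5(w=4)}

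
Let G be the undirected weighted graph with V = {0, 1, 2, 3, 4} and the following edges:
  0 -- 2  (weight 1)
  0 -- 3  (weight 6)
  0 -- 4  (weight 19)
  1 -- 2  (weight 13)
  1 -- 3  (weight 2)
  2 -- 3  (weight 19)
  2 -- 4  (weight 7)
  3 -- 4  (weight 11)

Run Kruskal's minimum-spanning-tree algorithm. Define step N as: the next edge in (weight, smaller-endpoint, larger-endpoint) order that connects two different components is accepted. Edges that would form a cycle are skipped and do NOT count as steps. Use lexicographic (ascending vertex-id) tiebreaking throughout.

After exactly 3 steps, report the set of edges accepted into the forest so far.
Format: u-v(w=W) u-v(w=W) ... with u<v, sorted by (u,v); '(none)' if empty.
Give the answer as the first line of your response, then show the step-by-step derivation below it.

0-2(w=1) 0-3(w=6) 1-3(w=2)

step 1: add edge 0-2 (w=1); MST = {0-2(w=1)}
step 2: add edge 1-3 (w=2); MST = {0-2(w=1) 1-3(w=2)}
step 3: add edge 0-3 (w=6); MST = {0-2(w=1) 0-3(w=6) 1-3(w=2)}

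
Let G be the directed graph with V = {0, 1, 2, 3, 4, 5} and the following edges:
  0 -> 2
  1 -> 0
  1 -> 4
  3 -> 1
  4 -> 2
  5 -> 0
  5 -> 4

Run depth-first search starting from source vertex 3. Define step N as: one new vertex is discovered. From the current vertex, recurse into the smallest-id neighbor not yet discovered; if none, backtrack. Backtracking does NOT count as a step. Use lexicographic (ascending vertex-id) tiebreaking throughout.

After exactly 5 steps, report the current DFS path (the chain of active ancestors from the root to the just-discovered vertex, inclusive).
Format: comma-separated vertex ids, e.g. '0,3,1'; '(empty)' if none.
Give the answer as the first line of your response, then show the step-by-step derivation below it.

3,1,4

step 1: discover 3; path=3; order=3
step 2: discover 1; path=3>1; order=3,1
step 3: discover 0; path=3>1>0; order=3,1,0
step 4: discover 2; path=3>1>0>2; order=3,1,0,2
step 5: discover 4; path=3>1>4; order=3,1,0,2,4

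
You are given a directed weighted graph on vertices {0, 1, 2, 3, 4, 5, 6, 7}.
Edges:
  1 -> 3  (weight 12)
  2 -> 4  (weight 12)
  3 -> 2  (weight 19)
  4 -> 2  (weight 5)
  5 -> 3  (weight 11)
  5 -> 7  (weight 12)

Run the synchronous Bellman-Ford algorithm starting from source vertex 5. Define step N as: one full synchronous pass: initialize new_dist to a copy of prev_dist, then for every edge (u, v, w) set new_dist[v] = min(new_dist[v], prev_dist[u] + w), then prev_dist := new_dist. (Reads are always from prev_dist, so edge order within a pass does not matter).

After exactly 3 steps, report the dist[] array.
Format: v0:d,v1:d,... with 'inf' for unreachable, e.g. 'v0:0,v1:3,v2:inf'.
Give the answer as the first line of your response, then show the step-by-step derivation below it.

v0:inf,v1:inf,v2:30,v3:11,v4:42,v5:0,v6:inf,v7:12

step 1: dist = v0:inf,v1:inf,v2:inf,v3:11,v4:inf,v5:0,v6:inf,v7:12
step 2: dist = v0:inf,v1:inf,v2:30,v3:11,v4:inf,v5:0,v6:inf,v7:12
step 3: dist = v0:inf,v1:inf,v2:30,v3:11,v4:42,v5:0,v6:inf,v7:12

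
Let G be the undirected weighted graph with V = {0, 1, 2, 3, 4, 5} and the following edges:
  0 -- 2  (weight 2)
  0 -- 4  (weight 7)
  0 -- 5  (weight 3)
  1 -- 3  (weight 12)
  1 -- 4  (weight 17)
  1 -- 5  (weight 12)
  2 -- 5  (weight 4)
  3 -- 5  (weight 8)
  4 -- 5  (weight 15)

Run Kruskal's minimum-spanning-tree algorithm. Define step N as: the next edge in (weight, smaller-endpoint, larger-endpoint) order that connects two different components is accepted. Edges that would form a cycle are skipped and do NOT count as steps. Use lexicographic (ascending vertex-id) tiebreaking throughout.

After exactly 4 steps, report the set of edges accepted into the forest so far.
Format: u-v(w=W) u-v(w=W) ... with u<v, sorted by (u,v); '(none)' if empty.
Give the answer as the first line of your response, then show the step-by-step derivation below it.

0-2(w=2) 0-4(w=7) 0-5(w=3) 3-5(w=8)

step 1: add edge 0-2 (w=2); MST = {0-2(w=2)}
step 2: add edge 0-5 (w=3); MST = {0-2(w=2) 0-5(w=3)}
step 3: add edge 0-4 (w=7); MST = {0-2(w=2) 0-4(w=7) 0-5(w=3)}
step 4: add edge 3-5 (w=8); MST = {0-2(w=2) 0-4(w=7) 0-5(w=3) 3-5(w=8)}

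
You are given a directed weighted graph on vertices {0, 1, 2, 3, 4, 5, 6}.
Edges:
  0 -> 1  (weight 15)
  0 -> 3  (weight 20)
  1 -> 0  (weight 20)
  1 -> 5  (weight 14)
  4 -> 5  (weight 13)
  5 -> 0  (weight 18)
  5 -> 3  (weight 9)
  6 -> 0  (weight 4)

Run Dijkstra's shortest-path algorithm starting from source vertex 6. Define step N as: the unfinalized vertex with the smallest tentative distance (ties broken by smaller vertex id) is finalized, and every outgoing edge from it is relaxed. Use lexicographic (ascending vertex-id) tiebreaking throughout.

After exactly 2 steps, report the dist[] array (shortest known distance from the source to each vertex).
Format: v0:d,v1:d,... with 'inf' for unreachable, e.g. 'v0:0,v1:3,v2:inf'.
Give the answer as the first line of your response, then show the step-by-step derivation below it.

v0:4,v1:19,v2:inf,v3:24,v4:inf,v5:inf,v6:0

step 1: dist = v0:4,v1:inf,v2:inf,v3:inf,v4:inf,v5:inf,v6:0
step 2: dist = v0:4,v1:19,v2:inf,v3:24,v4:inf,v5:inf,v6:0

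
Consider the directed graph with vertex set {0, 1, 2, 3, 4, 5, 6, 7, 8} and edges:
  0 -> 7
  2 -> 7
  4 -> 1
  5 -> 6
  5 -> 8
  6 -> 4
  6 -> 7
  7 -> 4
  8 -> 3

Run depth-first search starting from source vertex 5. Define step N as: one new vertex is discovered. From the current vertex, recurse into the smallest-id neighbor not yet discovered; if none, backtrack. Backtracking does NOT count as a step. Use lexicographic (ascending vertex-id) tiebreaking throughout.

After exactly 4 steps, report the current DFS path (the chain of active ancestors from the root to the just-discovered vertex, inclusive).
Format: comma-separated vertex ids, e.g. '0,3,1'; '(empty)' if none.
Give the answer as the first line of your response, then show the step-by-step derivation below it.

5,6,4,1

step 1: discover 5; path=5; order=5
step 2: discover 6; path=5>6; order=5,6
step 3: discover 4; path=5>6>4; order=5,6,4
step 4: discover 1; path=5>6>4>1; order=5,6,4,1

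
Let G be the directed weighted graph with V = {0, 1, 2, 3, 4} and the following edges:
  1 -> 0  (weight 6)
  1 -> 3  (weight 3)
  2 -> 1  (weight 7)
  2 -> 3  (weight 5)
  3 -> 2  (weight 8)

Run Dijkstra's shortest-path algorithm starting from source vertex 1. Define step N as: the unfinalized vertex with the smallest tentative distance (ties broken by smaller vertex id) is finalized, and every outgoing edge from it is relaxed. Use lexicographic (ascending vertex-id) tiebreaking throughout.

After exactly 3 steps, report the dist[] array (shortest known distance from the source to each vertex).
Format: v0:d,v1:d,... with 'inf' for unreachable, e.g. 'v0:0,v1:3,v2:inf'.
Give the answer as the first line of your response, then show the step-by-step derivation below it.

v0:6,v1:0,v2:11,v3:3,v4:inf

step 1: dist = v0:6,v1:0,v2:inf,v3:3,v4:inf
step 2: dist = v0:6,v1:0,v2:11,v3:3,v4:inf
step 3: dist = v0:6,v1:0,v2:11,v3:3,v4:inf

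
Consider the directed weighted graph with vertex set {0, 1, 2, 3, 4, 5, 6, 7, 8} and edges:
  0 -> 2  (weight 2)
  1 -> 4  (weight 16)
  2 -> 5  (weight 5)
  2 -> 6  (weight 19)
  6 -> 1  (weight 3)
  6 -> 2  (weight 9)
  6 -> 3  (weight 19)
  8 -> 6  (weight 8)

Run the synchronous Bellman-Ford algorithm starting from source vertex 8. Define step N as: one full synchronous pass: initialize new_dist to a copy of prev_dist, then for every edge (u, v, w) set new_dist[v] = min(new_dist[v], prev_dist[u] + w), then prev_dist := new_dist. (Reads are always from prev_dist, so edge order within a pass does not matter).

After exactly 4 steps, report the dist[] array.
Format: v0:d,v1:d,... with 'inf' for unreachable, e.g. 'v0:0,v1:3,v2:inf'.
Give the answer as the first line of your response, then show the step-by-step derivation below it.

v0:inf,v1:11,v2:17,v3:27,v4:27,v5:22,v6:8,v7:inf,v8:0

step 1: dist = v0:inf,v1:inf,v2:inf,v3:inf,v4:inf,v5:inf,v6:8,v7:inf,v8:0
step 2: dist = v0:inf,v1:11,v2:17,v3:27,v4:inf,v5:inf,v6:8,v7:inf,v8:0
step 3: dist = v0:inf,v1:11,v2:17,v3:27,v4:27,v5:22,v6:8,v7:inf,v8:0
step 4: dist = v0:inf,v1:11,v2:17,v3:27,v4:27,v5:22,v6:8,v7:inf,v8:0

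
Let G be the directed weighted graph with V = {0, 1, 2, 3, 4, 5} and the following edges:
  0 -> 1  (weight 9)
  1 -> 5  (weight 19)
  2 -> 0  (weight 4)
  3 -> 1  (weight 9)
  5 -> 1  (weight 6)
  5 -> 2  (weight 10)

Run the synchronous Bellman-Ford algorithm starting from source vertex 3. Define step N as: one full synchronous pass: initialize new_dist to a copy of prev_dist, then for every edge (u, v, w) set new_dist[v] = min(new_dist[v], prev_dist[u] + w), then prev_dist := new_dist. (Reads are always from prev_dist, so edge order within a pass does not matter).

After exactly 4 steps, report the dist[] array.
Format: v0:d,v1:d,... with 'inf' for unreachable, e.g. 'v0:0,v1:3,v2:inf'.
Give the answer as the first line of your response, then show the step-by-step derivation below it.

v0:42,v1:9,v2:38,v3:0,v4:inf,v5:28

step 1: dist = v0:inf,v1:9,v2:inf,v3:0,v4:inf,v5:inf
step 2: dist = v0:inf,v1:9,v2:inf,v3:0,v4:inf,v5:28
step 3: dist = v0:inf,v1:9,v2:38,v3:0,v4:inf,v5:28
step 4: dist = v0:42,v1:9,v2:38,v3:0,v4:inf,v5:28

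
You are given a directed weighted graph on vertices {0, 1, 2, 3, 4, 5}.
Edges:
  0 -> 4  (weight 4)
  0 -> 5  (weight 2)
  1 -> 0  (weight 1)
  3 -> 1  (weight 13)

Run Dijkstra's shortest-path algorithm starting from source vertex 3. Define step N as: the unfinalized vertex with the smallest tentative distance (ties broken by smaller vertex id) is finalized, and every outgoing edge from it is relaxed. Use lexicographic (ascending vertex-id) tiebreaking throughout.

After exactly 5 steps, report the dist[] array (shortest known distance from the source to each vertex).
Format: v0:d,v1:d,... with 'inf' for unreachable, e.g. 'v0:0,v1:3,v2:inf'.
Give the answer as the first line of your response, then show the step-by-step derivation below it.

v0:14,v1:13,v2:inf,v3:0,v4:18,v5:16

step 1: dist = v0:inf,v1:13,v2:inf,v3:0,v4:inf,v5:inf
step 2: dist = v0:14,v1:13,v2:inf,v3:0,v4:inf,v5:inf
step 3: dist = v0:14,v1:13,v2:inf,v3:0,v4:18,v5:16
step 4: dist = v0:14,v1:13,v2:inf,v3:0,v4:18,v5:16
step 5: dist = v0:14,v1:13,v2:inf,v3:0,v4:18,v5:16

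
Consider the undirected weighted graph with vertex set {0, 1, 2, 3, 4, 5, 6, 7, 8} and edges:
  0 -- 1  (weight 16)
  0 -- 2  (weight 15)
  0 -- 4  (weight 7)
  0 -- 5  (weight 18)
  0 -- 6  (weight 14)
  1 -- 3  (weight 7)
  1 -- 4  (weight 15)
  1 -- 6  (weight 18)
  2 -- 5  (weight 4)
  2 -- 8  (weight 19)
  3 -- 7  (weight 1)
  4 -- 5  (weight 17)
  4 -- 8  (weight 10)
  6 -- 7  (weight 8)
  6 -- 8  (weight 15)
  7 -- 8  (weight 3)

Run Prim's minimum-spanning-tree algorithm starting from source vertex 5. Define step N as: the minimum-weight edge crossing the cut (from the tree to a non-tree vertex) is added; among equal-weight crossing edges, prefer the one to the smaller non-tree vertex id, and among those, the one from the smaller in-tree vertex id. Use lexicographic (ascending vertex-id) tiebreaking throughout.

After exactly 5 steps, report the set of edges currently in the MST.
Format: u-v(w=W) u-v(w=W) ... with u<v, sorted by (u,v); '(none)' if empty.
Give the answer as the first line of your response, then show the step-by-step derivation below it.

0-2(w=15) 0-4(w=7) 2-5(w=4) 4-8(w=10) 7-8(w=3)

step 1: add edge 2-5 (w=4); MST = {2-5(w=4)}
step 2: add edge 0-2 (w=15); MST = {0-2(w=15) 2-5(w=4)}
step 3: add edge 0-4 (w=7); MST = {0-2(w=15) 0-4(w=7) 2-5(w=4)}
step 4: add edge 4-8 (w=10); MST = {0-2(w=15) 0-4(w=7) 2-5(w=4) 4-8(w=10)}
step 5: add edge 7-8 (w=3); MST = {0-2(w=15) 0-4(w=7) 2-5(w=4) 4-8(w=10) 7-8(w=3)}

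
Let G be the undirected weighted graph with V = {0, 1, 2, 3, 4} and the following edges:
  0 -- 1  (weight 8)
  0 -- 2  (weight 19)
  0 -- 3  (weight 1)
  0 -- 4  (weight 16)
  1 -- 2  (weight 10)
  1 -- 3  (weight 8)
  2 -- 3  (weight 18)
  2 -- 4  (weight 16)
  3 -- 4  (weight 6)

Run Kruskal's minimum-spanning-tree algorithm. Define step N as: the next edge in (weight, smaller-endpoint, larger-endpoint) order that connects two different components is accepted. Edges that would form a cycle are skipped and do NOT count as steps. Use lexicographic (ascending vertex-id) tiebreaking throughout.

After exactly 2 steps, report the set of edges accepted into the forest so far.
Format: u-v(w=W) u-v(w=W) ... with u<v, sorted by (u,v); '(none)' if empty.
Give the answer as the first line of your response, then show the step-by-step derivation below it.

0-3(w=1) 3-4(w=6)

step 1: add edge 0-3 (w=1); MST = {0-3(w=1)}
step 2: add edge 3-4 (w=6); MST = {0-3(w=1) 3-4(w=6)}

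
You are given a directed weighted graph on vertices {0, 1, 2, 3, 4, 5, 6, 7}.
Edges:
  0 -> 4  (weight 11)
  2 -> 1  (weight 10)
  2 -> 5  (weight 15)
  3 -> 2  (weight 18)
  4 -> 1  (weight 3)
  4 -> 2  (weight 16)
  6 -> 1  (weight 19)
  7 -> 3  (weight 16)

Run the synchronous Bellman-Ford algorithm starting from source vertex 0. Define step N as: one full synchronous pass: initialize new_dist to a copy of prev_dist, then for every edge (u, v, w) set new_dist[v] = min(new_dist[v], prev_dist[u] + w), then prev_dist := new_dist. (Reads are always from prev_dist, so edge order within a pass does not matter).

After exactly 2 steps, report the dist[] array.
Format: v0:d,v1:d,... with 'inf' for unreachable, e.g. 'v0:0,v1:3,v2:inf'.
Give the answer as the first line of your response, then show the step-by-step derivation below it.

v0:0,v1:14,v2:27,v3:inf,v4:11,v5:inf,v6:inf,v7:inf

step 1: dist = v0:0,v1:inf,v2:inf,v3:inf,v4:11,v5:inf,v6:inf,v7:inf
step 2: dist = v0:0,v1:14,v2:27,v3:inf,v4:11,v5:inf,v6:inf,v7:inf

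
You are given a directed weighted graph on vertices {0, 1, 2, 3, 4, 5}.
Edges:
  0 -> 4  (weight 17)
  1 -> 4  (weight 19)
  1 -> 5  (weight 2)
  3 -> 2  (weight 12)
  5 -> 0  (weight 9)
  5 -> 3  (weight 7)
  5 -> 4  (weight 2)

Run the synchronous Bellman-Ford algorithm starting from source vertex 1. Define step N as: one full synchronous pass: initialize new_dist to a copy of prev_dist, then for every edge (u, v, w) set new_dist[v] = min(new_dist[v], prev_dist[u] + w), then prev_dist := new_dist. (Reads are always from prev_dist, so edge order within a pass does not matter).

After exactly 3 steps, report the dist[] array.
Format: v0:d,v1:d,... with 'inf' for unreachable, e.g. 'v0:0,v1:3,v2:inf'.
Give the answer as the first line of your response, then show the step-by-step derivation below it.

v0:11,v1:0,v2:21,v3:9,v4:4,v5:2

step 1: dist = v0:inf,v1:0,v2:inf,v3:inf,v4:19,v5:2
step 2: dist = v0:11,v1:0,v2:inf,v3:9,v4:4,v5:2
step 3: dist = v0:11,v1:0,v2:21,v3:9,v4:4,v5:2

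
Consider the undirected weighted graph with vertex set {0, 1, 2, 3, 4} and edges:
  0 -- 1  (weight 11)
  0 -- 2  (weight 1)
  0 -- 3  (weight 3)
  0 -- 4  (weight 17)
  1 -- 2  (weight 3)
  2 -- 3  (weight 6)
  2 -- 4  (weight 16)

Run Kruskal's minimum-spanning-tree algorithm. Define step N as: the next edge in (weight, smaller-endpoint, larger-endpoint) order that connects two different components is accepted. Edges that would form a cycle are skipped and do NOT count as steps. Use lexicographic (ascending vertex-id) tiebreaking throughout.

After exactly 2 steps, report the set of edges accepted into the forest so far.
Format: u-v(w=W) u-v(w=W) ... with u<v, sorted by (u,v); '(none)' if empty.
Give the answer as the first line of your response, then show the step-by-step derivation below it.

0-2(w=1) 0-3(w=3)

step 1: add edge 0-2 (w=1); MST = {0-2(w=1)}
step 2: add edge 0-3 (w=3); MST = {0-2(w=1) 0-3(w=3)}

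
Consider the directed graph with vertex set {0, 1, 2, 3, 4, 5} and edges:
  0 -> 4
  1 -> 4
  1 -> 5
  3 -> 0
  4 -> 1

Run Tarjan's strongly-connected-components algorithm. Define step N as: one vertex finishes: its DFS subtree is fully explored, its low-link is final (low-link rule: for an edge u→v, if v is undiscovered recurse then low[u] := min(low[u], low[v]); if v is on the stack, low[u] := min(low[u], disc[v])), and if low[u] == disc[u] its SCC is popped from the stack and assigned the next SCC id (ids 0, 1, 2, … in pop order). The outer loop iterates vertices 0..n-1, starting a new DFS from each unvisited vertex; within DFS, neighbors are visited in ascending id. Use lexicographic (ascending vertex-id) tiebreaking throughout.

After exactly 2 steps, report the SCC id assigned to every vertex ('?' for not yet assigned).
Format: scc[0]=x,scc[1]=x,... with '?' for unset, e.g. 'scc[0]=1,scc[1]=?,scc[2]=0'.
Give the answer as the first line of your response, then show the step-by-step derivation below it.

scc[0]=?,scc[1]=?,scc[2]=?,scc[3]=?,scc[4]=?,scc[5]=0

step 1: low=(low[0]=0,low[1]=1,low[2]=?,low[3]=?,low[4]=1,low[5]=3); scc=(scc[0]=?,scc[1]=?,scc[2]=?,scc[3]=?,scc[4]=?,scc[5]=0)
step 2: low=(low[0]=0,low[1]=1,low[2]=?,low[3]=?,low[4]=1,low[5]=3); scc=(scc[0]=?,scc[1]=?,scc[2]=?,scc[3]=?,scc[4]=?,scc[5]=0)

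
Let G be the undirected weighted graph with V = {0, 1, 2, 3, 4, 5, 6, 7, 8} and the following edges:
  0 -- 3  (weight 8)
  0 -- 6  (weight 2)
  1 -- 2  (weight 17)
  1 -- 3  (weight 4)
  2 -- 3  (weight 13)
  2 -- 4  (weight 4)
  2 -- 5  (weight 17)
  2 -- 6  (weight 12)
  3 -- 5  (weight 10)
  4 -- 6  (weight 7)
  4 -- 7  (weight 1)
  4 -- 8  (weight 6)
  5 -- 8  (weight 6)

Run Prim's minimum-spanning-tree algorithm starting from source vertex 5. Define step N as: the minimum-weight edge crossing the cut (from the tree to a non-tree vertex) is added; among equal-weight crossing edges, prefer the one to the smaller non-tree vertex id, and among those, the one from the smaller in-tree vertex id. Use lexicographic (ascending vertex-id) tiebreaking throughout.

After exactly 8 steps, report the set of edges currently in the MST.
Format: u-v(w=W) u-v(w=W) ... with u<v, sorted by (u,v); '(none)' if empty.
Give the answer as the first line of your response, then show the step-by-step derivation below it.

0-3(w=8) 0-6(w=2) 1-3(w=4) 2-4(w=4) 4-6(w=7) 4-7(w=1) 4-8(w=6) 5-8(w=6)

step 1: add edge 5-8 (w=6); MST = {5-8(w=6)}
step 2: add edge 4-8 (w=6); MST = {4-8(w=6) 5-8(w=6)}
step 3: add edge 4-7 (w=1); MST = {4-7(w=1) 4-8(w=6) 5-8(w=6)}
step 4: add edge 2-4 (w=4); MST = {2-4(w=4) 4-7(w=1) 4-8(w=6) 5-8(w=6)}
step 5: add edge 4-6 (w=7); MST = {2-4(w=4) 4-6(w=7) 4-7(w=1) 4-8(w=6) 5-8(w=6)}
step 6: add edge 0-6 (w=2); MST = {0-6(w=2) 2-4(w=4) 4-6(w=7) 4-7(w=1) 4-8(w=6) 5-8(w=6)}
step 7: add edge 0-3 (w=8); MST = {0-3(w=8) 0-6(w=2) 2-4(w=4) 4-6(w=7) 4-7(w=1) 4-8(w=6) 5-8(w=6)}
step 8: add edge 1-3 (w=4); MST = {0-3(w=8) 0-6(w=2) 1-3(w=4) 2-4(w=4) 4-6(w=7) 4-7(w=1) 4-8(w=6) 5-8(w=6)}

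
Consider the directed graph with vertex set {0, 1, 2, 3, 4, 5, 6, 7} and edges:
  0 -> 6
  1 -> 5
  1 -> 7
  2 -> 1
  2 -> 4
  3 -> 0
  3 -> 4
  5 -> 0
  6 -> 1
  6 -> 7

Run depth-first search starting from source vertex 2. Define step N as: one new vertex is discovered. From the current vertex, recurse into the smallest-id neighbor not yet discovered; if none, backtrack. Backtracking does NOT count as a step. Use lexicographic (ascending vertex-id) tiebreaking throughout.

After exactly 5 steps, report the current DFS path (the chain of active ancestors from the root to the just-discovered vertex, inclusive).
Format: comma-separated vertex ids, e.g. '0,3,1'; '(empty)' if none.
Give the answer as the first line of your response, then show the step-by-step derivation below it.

2,1,5,0,6

step 1: discover 2; path=2; order=2
step 2: discover 1; path=2>1; order=2,1
step 3: discover 5; path=2>1>5; order=2,1,5
step 4: discover 0; path=2>1>5>0; order=2,1,5,0
step 5: discover 6; path=2>1>5>0>6; order=2,1,5,0,6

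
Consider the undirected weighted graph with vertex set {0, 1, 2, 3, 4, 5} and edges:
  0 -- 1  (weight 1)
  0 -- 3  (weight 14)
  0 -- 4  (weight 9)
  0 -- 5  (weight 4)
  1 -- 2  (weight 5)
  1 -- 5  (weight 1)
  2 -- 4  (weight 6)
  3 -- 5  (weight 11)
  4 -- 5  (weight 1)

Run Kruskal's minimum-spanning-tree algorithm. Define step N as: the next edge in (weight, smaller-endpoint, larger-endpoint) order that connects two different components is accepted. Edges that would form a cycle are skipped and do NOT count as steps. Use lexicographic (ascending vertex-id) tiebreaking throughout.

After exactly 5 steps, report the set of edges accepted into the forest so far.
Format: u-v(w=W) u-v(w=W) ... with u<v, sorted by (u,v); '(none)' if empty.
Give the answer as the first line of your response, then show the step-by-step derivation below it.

0-1(w=1) 1-2(w=5) 1-5(w=1) 3-5(w=11) 4-5(w=1)

step 1: add edge 0-1 (w=1); MST = {0-1(w=1)}
step 2: add edge 1-5 (w=1); MST = {0-1(w=1) 1-5(w=1)}
step 3: add edge 4-5 (w=1); MST = {0-1(w=1) 1-5(w=1) 4-5(w=1)}
step 4: add edge 1-2 (w=5); MST = {0-1(w=1) 1-2(w=5) 1-5(w=1) 4-5(w=1)}
step 5: add edge 3-5 (w=11); MST = {0-1(w=1) 1-2(w=5) 1-5(w=1) 3-5(w=11) 4-5(w=1)}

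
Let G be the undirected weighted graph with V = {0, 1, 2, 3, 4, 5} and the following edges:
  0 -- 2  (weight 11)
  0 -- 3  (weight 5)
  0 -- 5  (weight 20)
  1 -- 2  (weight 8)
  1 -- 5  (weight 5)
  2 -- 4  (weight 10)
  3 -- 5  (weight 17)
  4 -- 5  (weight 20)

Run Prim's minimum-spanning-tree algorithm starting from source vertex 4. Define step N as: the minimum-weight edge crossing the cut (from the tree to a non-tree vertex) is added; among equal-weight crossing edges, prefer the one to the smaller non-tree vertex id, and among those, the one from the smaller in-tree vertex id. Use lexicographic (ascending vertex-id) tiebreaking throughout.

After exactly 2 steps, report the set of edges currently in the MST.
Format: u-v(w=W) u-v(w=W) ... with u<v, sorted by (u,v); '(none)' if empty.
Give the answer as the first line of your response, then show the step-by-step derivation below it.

1-2(w=8) 2-4(w=10)

step 1: add edge 2-4 (w=10); MST = {2-4(w=10)}
step 2: add edge 1-2 (w=8); MST = {1-2(w=8) 2-4(w=10)}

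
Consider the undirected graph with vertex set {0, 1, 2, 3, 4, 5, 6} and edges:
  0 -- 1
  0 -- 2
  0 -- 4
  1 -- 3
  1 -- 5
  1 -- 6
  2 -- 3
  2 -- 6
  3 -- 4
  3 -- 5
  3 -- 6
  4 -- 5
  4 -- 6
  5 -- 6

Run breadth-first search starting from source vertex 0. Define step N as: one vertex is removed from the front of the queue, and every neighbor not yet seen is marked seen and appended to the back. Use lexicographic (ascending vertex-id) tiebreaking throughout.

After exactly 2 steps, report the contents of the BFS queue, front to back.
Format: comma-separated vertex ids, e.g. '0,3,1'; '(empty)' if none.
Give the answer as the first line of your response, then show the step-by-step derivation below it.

2,4,3,5,6

step 1: dequeue 0; queue=[1,2,4]; order=0
step 2: dequeue 1; queue=[2,4,3,5,6]; order=0,1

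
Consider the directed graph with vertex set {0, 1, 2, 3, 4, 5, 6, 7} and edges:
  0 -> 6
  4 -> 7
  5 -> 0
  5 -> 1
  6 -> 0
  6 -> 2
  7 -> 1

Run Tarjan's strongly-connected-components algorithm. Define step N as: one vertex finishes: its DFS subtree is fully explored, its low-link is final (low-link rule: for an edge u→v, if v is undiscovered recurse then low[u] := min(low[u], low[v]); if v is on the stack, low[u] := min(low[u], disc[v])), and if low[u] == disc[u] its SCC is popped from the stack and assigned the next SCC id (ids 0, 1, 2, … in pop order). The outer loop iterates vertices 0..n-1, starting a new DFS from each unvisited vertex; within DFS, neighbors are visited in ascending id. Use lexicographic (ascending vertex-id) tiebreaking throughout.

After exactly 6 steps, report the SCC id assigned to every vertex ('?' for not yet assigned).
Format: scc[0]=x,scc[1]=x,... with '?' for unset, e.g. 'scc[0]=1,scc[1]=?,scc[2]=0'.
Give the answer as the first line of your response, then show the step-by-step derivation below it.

scc[0]=1,scc[1]=2,scc[2]=0,scc[3]=3,scc[4]=?,scc[5]=?,scc[6]=1,scc[7]=4

step 1: low=(low[0]=0,low[1]=?,low[2]=2,low[3]=?,low[4]=?,low[5]=?,low[6]=0,low[7]=?); scc=(scc[0]=?,scc[1]=?,scc[2]=0,scc[3]=?,scc[4]=?,scc[5]=?,scc[6]=?,scc[7]=?)
step 2: low=(low[0]=0,low[1]=?,low[2]=2,low[3]=?,low[4]=?,low[5]=?,low[6]=0,low[7]=?); scc=(scc[0]=?,scc[1]=?,scc[2]=0,scc[3]=?,scc[4]=?,scc[5]=?,scc[6]=?,scc[7]=?)
step 3: low=(low[0]=0,low[1]=?,low[2]=2,low[3]=?,low[4]=?,low[5]=?,low[6]=0,low[7]=?); scc=(scc[0]=1,scc[1]=?,scc[2]=0,scc[3]=?,scc[4]=?,scc[5]=?,scc[6]=1,scc[7]=?)
step 4: low=(low[0]=0,low[1]=3,low[2]=2,low[3]=?,low[4]=?,low[5]=?,low[6]=0,low[7]=?); scc=(scc[0]=1,scc[1]=2,scc[2]=0,scc[3]=?,scc[4]=?,scc[5]=?,scc[6]=1,scc[7]=?)
step 5: low=(low[0]=0,low[1]=3,low[2]=2,low[3]=4,low[4]=?,low[5]=?,low[6]=0,low[7]=?); scc=(scc[0]=1,scc[1]=2,scc[2]=0,scc[3]=3,scc[4]=?,scc[5]=?,scc[6]=1,scc[7]=?)
step 6: low=(low[0]=0,low[1]=3,low[2]=2,low[3]=4,low[4]=5,low[5]=?,low[6]=0,low[7]=6); scc=(scc[0]=1,scc[1]=2,scc[2]=0,scc[3]=3,scc[4]=?,scc[5]=?,scc[6]=1,scc[7]=4)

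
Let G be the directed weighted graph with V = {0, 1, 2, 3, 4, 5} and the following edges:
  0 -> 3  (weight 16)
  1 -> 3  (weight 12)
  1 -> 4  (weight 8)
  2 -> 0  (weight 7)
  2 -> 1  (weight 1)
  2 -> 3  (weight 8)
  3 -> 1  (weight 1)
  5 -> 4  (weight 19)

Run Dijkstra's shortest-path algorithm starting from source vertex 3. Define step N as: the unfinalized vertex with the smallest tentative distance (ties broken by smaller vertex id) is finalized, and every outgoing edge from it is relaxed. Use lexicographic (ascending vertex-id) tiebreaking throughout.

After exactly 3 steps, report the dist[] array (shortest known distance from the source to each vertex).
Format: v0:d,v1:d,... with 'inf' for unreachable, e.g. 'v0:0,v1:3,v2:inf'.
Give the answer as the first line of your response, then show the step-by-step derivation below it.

v0:inf,v1:1,v2:inf,v3:0,v4:9,v5:inf

step 1: dist = v0:inf,v1:1,v2:inf,v3:0,v4:inf,v5:inf
step 2: dist = v0:inf,v1:1,v2:inf,v3:0,v4:9,v5:inf
step 3: dist = v0:inf,v1:1,v2:inf,v3:0,v4:9,v5:inf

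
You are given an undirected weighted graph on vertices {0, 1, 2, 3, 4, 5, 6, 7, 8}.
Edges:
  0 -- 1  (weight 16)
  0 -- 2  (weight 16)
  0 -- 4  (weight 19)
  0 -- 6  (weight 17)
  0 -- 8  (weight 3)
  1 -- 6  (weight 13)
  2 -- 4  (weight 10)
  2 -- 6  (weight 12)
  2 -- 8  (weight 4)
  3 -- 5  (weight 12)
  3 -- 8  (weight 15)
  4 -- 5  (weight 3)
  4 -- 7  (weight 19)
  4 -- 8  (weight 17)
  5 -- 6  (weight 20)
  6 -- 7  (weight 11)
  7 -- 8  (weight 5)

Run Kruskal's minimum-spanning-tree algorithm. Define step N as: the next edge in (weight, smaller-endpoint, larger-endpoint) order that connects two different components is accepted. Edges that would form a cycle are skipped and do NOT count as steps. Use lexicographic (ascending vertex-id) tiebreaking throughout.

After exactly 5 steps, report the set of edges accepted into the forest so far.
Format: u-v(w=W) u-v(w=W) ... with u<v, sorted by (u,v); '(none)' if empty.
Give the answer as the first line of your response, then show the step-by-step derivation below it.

0-8(w=3) 2-4(w=10) 2-8(w=4) 4-5(w=3) 7-8(w=5)

step 1: add edge 0-8 (w=3); MST = {0-8(w=3)}
step 2: add edge 4-5 (w=3); MST = {0-8(w=3) 4-5(w=3)}
step 3: add edge 2-8 (w=4); MST = {0-8(w=3) 2-8(w=4) 4-5(w=3)}
step 4: add edge 7-8 (w=5); MST = {0-8(w=3) 2-8(w=4) 4-5(w=3) 7-8(w=5)}
step 5: add edge 2-4 (w=10); MST = {0-8(w=3) 2-4(w=10) 2-8(w=4) 4-5(w=3) 7-8(w=5)}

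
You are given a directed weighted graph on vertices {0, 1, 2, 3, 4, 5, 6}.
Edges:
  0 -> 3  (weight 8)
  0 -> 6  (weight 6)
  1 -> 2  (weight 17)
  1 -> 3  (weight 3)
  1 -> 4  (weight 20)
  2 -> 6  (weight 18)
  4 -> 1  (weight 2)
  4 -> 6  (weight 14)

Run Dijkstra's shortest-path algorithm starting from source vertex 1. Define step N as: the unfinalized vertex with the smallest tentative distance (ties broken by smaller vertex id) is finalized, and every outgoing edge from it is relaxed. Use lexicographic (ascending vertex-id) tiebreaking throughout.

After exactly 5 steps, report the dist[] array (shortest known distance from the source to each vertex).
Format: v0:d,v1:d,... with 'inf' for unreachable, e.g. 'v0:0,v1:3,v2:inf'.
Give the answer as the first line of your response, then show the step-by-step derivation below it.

v0:inf,v1:0,v2:17,v3:3,v4:20,v5:inf,v6:34

step 1: dist = v0:inf,v1:0,v2:17,v3:3,v4:20,v5:inf,v6:inf
step 2: dist = v0:inf,v1:0,v2:17,v3:3,v4:20,v5:inf,v6:inf
step 3: dist = v0:inf,v1:0,v2:17,v3:3,v4:20,v5:inf,v6:35
step 4: dist = v0:inf,v1:0,v2:17,v3:3,v4:20,v5:inf,v6:34
step 5: dist = v0:inf,v1:0,v2:17,v3:3,v4:20,v5:inf,v6:34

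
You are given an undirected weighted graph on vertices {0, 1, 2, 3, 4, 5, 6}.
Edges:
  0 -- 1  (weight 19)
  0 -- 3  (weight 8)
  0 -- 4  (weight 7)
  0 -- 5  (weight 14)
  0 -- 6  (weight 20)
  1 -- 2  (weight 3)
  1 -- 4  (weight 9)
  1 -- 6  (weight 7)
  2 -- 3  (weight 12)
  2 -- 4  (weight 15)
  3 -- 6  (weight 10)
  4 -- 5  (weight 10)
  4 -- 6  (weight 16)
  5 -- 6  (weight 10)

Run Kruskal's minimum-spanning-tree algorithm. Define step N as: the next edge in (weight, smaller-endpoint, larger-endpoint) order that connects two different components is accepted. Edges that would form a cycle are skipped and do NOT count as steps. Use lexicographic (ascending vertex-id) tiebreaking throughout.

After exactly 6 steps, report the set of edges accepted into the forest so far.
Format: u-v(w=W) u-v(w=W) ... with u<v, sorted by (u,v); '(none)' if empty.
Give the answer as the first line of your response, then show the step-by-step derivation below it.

0-3(w=8) 0-4(w=7) 1-2(w=3) 1-4(w=9) 1-6(w=7) 4-5(w=10)

step 1: add edge 1-2 (w=3); MST = {1-2(w=3)}
step 2: add edge 0-4 (w=7); MST = {0-4(w=7) 1-2(w=3)}
step 3: add edge 1-6 (w=7); MST = {0-4(w=7) 1-2(w=3) 1-6(w=7)}
step 4: add edge 0-3 (w=8); MST = {0-3(w=8) 0-4(w=7) 1-2(w=3) 1-6(w=7)}
step 5: add edge 1-4 (w=9); MST = {0-3(w=8) 0-4(w=7) 1-2(w=3) 1-4(w=9) 1-6(w=7)}
step 6: add edge 4-5 (w=10); MST = {0-3(w=8) 0-4(w=7) 1-2(w=3) 1-4(w=9) 1-6(w=7) 4-5(w=10)}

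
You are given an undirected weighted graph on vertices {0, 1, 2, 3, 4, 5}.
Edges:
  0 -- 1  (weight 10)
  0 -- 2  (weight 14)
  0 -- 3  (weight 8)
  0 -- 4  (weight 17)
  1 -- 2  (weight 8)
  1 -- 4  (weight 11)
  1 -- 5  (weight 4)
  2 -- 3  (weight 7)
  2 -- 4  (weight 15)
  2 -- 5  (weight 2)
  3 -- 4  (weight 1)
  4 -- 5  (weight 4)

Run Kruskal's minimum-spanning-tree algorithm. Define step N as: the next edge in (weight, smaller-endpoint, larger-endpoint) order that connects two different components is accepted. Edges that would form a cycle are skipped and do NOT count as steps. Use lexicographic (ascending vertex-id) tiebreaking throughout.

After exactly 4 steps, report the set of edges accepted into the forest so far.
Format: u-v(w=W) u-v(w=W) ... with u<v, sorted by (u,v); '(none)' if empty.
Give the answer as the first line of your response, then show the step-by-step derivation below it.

1-5(w=4) 2-5(w=2) 3-4(w=1) 4-5(w=4)

step 1: add edge 3-4 (w=1); MST = {3-4(w=1)}
step 2: add edge 2-5 (w=2); MST = {2-5(w=2) 3-4(w=1)}
step 3: add edge 1-5 (w=4); MST = {1-5(w=4) 2-5(w=2) 3-4(w=1)}
step 4: add edge 4-5 (w=4); MST = {1-5(w=4) 2-5(w=2) 3-4(w=1) 4-5(w=4)}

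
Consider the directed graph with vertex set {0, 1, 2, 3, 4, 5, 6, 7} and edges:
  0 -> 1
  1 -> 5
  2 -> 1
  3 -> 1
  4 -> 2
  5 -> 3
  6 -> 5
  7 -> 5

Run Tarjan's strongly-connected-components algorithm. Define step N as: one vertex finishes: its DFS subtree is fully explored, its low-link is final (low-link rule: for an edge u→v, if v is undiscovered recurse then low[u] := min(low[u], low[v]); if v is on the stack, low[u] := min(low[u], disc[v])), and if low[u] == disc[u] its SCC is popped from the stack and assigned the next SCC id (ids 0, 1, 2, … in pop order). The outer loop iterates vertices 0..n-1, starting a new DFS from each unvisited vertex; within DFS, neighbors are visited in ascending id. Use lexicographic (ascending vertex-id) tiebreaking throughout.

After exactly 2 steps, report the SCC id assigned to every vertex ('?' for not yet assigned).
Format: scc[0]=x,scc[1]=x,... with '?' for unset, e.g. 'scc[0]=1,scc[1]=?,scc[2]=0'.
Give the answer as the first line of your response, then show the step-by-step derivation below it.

scc[0]=?,scc[1]=?,scc[2]=?,scc[3]=?,scc[4]=?,scc[5]=?,scc[6]=?,scc[7]=?

step 1: low=(low[0]=0,low[1]=1,low[2]=?,low[3]=1,low[4]=?,low[5]=2,low[6]=?,low[7]=?); scc=(scc[0]=?,scc[1]=?,scc[2]=?,scc[3]=?,scc[4]=?,scc[5]=?,scc[6]=?,scc[7]=?)
step 2: low=(low[0]=0,low[1]=1,low[2]=?,low[3]=1,low[4]=?,low[5]=1,low[6]=?,low[7]=?); scc=(scc[0]=?,scc[1]=?,scc[2]=?,scc[3]=?,scc[4]=?,scc[5]=?,scc[6]=?,scc[7]=?)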